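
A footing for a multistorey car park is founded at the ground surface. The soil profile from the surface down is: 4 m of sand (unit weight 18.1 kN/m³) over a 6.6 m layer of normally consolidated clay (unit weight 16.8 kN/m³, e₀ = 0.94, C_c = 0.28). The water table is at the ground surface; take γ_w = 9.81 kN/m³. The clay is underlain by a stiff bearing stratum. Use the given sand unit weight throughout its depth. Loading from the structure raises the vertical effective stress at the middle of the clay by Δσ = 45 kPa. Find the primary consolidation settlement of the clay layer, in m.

Mid-depth of clay below the ground surface: z = 4 + 6.6/2 = 7.3 m.
Total vertical stress at mid-clay: σ_v = 18.1×4 + 16.8×3.3 = 127.84 kPa.
Pore pressure: u = 9.81×(7.3 − 0) = 71.613 kPa.
Initial effective stress: σ'_0 = σ_v − u = 127.84 − 71.613 = 56.227 kPa.
Final effective stress: σ'_f = σ'_0 + Δσ = 56.227 + 45 = 101.23 kPa.
Normally consolidated clay, so the full stress increment lies on the virgin compression line:
S_c = C_c·H/(1+e₀)·log₁₀(σ'_f/σ'_0) = 0.28×6.6/(1+0.94)×log₁₀(101.23/56.227)
    = 0.95258 × 0.25536 = 0.2433 m

S_c ≈ 0.243 m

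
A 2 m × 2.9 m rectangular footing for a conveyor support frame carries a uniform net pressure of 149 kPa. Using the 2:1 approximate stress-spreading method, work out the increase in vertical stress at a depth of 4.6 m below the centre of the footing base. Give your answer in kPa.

By the 2:1 method the load spreads at 1 horizontal : 2 vertical, so at depth z the loaded area has grown by z in each plan dimension:
Δσ = qBL/((B+z)(L+z)) = 149×2×2.9/((2+4.6)(2.9+4.6)) = 17.459 kPa

Δσ_z ≈ 17.5 kPa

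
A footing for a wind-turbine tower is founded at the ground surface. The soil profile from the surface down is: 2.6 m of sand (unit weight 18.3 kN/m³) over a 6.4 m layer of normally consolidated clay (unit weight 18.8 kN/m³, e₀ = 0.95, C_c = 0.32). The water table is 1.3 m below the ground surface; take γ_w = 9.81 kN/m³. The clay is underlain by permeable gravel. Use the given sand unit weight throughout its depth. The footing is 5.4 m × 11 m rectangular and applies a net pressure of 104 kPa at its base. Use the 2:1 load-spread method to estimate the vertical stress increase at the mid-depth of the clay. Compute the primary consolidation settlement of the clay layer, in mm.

S_c ≈ 190 mm

Mid-depth of clay below the ground surface: z = 2.6 + 6.4/2 = 5.8 m.
Total vertical stress at mid-clay: σ_v = 18.3×2.6 + 18.8×3.2 = 107.74 kPa.
Pore pressure: u = 9.81×(5.8 − 1.3) = 44.145 kPa.
Initial effective stress: σ'_0 = σ_v − u = 107.74 − 44.145 = 63.595 kPa.
Stress increase at mid-clay by the 2:1 spreading method:
Δσ = qBL/((B+z)(L+z)) = 104×5.4×11/((5.4+5.8)(11+5.8)) = 32.832 kPa
Final effective stress: σ'_f = σ'_0 + Δσ = 63.595 + 32.832 = 96.427 kPa.
Normally consolidated clay, so the full stress increment lies on the virgin compression line:
S_c = C_c·H/(1+e₀)·log₁₀(σ'_f/σ'_0) = 0.32×6.4/(1+0.95)×log₁₀(96.427/63.595)
    = 1.0503 × 0.18078 = 0.1899 m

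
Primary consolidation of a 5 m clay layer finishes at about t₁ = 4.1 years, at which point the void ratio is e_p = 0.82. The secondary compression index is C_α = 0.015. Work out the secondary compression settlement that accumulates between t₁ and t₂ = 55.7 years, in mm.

Secondary compression: S_s = C_α·H/(1+e_p)·log₁₀(t₂/t₁)
S_s = 0.015×5/(1+0.82)×log₁₀(55.7/4.1)
    = 0.04121 × 1.133 = 0.04669 m

S_s ≈ 46.7 mm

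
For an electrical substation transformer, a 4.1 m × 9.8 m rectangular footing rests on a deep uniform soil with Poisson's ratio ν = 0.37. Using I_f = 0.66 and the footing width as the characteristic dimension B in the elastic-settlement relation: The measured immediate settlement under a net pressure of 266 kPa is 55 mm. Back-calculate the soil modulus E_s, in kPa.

E_s ≈ 11300 kPa

S_e = q·B·(1−ν²)/E_s · I_f  ⇒  E_s = q·B·(1−ν²)·I_f / S_e.
E_s = 266 × 4.1 × 0.8631 × 0.66 / 0.055 = 11300 kPa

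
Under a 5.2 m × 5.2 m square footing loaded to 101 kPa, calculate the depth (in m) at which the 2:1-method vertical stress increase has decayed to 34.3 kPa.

2:1 spreading — at depth z the loaded area has grown by z in each plan dimension:
qB²/(B+z)² = Δσ_z ⇒ z = B(√(q/Δσ_z) − 1) = 5.2×(√(101/34.3) − 1) = 3.723 m

z ≈ 3.72 m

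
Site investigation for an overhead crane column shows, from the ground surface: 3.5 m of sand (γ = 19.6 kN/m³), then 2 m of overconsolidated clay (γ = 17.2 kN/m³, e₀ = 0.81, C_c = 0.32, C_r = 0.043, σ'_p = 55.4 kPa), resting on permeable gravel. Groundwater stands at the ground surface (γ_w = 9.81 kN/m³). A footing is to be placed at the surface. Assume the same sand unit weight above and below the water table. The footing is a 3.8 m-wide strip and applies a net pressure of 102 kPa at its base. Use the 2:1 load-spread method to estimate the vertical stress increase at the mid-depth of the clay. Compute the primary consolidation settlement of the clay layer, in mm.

S_c ≈ 77.6 mm

Mid-depth of clay below the ground surface: z = 3.5 + 2/2 = 4.5 m.
Total vertical stress at mid-clay: σ_v = 19.6×3.5 + 17.2×1 = 85.8 kPa.
Pore pressure: u = 9.81×(4.5 − 0) = 44.145 kPa.
Initial effective stress: σ'_0 = σ_v − u = 85.8 − 44.145 = 41.655 kPa.
Stress increase at mid-clay by the 2:1 spreading method:
Δσ = qB/(B+z) = 102×3.8/(3.8+4.5) = 46.699 kPa
Final effective stress: σ'_f = 41.655 + 46.699 = 88.354 kPa.
σ'_f = 88.354 > σ'_p = 55.4 kPa, so the stress path crosses the preconsolidation pressure — recompression up to σ'_p, then virgin compression beyond:
S_c = H/(1+e₀)·[C_r·log₁₀(σ'_p/σ'_0) + C_c·log₁₀(σ'_f/σ'_p)]
    = 2/1.81 × [0.043×log₁₀(55.4/41.655) + 0.32×log₁₀(88.354/55.4)]
    = 1.105 × [0.0053252 + 0.064869] = 0.07756 m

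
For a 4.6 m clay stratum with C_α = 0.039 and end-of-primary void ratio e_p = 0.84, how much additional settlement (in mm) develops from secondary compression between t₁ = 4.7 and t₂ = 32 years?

Secondary compression: S_s = C_α·H/(1+e_p)·log₁₀(t₂/t₁)
S_s = 0.039×4.6/(1+0.84)×log₁₀(32/4.7)
    = 0.0975 × 0.8331 = 0.08122 m

S_s ≈ 81.2 mm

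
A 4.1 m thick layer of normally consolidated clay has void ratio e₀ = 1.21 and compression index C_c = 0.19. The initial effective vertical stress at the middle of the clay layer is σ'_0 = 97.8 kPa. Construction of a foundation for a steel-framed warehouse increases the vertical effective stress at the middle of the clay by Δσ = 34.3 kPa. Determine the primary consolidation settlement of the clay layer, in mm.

S_c ≈ 46 mm

Final effective stress: σ'_f = σ'_0 + Δσ = 97.8 + 34.3 = 132.1 kPa.
Normally consolidated clay, so the full stress increment lies on the virgin compression line:
S_c = C_c·H/(1+e₀)·log₁₀(σ'_f/σ'_0) = 0.19×4.1/(1+1.21)×log₁₀(132.1/97.8)
    = 0.35249 × 0.13056 = 0.04602 m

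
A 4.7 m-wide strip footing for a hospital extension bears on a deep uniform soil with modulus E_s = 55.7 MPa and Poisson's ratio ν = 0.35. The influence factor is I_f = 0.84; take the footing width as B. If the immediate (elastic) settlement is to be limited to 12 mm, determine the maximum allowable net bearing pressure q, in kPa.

q ≈ 193 kPa

E_s = 55.7 MPa = 55700 kPa.
S_e = q·B·(1−ν²)/E_s · I_f  ⇒  q = S_e·E_s / (B·(1−ν²)·I_f).
q = 0.012 × 55700 / (4.7 × 0.8775 × 0.84) = 192.9 kPa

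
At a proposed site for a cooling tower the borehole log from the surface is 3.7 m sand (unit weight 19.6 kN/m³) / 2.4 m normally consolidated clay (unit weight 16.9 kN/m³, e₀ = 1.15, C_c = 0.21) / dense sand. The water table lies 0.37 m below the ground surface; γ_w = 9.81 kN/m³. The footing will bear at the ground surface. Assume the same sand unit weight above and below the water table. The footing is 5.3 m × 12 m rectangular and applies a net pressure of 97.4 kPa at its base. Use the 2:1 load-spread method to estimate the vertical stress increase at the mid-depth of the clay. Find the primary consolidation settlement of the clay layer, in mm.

S_c ≈ 56.6 mm

Mid-depth of clay below the ground surface: z = 3.7 + 2.4/2 = 4.9 m.
Total vertical stress at mid-clay: σ_v = 19.6×3.7 + 16.9×1.2 = 92.8 kPa.
Pore pressure: u = 9.81×(4.9 − 0.37) = 44.439 kPa.
Initial effective stress: σ'_0 = σ_v − u = 92.8 − 44.439 = 48.361 kPa.
Stress increase at mid-clay by the 2:1 spreading method:
Δσ = qBL/((B+z)(L+z)) = 97.4×5.3×12/((5.3+4.9)(12+4.9)) = 35.936 kPa
Final effective stress: σ'_f = σ'_0 + Δσ = 48.361 + 35.936 = 84.297 kPa.
Normally consolidated clay, so the full stress increment lies on the virgin compression line:
S_c = C_c·H/(1+e₀)·log₁₀(σ'_f/σ'_0) = 0.21×2.4/(1+1.15)×log₁₀(84.297/48.361)
    = 0.23442 × 0.24132 = 0.05657 m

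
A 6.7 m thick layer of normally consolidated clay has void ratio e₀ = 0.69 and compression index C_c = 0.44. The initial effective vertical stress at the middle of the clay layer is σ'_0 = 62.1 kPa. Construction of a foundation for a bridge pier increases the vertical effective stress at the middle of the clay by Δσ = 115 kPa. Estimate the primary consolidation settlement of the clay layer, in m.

Final effective stress: σ'_f = σ'_0 + Δσ = 62.1 + 115 = 177.1 kPa.
Normally consolidated clay, so the full stress increment lies on the virgin compression line:
S_c = C_c·H/(1+e₀)·log₁₀(σ'_f/σ'_0) = 0.44×6.7/(1+0.69)×log₁₀(177.1/62.1)
    = 1.7444 × 0.45513 = 0.7939 m

S_c ≈ 0.794 m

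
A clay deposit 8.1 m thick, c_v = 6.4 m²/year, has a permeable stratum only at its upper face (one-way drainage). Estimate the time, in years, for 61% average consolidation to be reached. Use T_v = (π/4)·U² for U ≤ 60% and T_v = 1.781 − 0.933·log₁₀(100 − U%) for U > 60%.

t ≈ 3.04 years

Drainage path length: H_d = H = 8.1 m (single drainage).
U > 60%: T_v = 1.781 − 0.933·log₁₀(100 − 61) = 0.29654.
t = T_v·H_d²/c_v = 0.29654×8.1²/6.4 = 3.04 years.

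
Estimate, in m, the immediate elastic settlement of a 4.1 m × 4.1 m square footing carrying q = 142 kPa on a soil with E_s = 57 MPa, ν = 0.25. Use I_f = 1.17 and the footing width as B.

S_e ≈ 0.0112 m

Immediate (elastic) settlement: S_e = q·B·(1−ν²)/E_s · I_f.
E_s = 57 MPa = 57000 kPa.
S_e = 142 × 4.1 × (1 − 0.25²) / 57000 × 1.17
    = 142 × 4.1 × 0.9375 / 57000 × 1.17
    = 0.0112 m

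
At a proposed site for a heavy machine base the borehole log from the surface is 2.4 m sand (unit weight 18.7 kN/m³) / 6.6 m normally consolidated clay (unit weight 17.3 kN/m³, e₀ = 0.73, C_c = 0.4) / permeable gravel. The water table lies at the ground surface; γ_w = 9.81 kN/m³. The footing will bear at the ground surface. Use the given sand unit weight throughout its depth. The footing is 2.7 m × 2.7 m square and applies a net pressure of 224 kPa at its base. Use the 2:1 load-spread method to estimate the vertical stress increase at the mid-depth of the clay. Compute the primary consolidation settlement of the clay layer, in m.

Mid-depth of clay below the ground surface: z = 2.4 + 6.6/2 = 5.7 m.
Total vertical stress at mid-clay: σ_v = 18.7×2.4 + 17.3×3.3 = 101.97 kPa.
Pore pressure: u = 9.81×(5.7 − 0) = 55.917 kPa.
Initial effective stress: σ'_0 = σ_v − u = 101.97 − 55.917 = 46.053 kPa.
Stress increase at mid-clay by the 2:1 spreading method:
Δσ = qBL/((B+z)(L+z)) = 224×2.7×2.7/((2.7+5.7)(2.7+5.7)) = 23.143 kPa
Final effective stress: σ'_f = σ'_0 + Δσ = 46.053 + 23.143 = 69.196 kPa.
Normally consolidated clay, so the full stress increment lies on the virgin compression line:
S_c = C_c·H/(1+e₀)·log₁₀(σ'_f/σ'_0) = 0.4×6.6/(1+0.73)×log₁₀(69.196/46.053)
    = 1.526 × 0.17682 = 0.2698 m

S_c ≈ 0.27 m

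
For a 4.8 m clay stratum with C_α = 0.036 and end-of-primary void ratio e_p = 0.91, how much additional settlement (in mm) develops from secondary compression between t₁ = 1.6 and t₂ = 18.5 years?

S_s ≈ 96.2 mm

Secondary compression: S_s = C_α·H/(1+e_p)·log₁₀(t₂/t₁)
S_s = 0.036×4.8/(1+0.91)×log₁₀(18.5/1.6)
    = 0.09047 × 1.063 = 0.09618 m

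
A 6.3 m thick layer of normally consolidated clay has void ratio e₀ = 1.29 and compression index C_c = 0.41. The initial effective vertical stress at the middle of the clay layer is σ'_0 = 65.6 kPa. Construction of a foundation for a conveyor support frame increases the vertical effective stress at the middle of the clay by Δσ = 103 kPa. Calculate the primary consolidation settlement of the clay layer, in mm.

Final effective stress: σ'_f = σ'_0 + Δσ = 65.6 + 103 = 168.6 kPa.
Normally consolidated clay, so the full stress increment lies on the virgin compression line:
S_c = C_c·H/(1+e₀)·log₁₀(σ'_f/σ'_0) = 0.41×6.3/(1+1.29)×log₁₀(168.6/65.6)
    = 1.1279 × 0.40995 = 0.4624 m

S_c ≈ 462 mm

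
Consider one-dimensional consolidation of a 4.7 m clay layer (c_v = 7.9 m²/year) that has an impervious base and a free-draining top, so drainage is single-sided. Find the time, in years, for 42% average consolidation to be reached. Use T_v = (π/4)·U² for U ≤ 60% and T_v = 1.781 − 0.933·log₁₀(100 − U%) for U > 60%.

Drainage path length: H_d = H = 4.7 m (single drainage).
U ≤ 60%: T_v = (π/4)·U² = (π/4)×0.42² = 0.13854.
t = T_v·H_d²/c_v = 0.13854×4.7²/7.9 = 0.3874 years.

t ≈ 0.387 years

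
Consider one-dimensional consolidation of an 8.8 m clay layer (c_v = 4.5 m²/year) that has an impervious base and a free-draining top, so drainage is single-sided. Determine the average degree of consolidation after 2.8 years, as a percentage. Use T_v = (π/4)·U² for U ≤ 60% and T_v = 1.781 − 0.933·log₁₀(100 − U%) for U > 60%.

Drainage path length: H_d = H = 8.8 m (single drainage).
T_v = c_v·t/H_d² = 4.5×2.8/8.8² = 0.16271.
T_v = 0.16271 corresponds to the U ≤ 60% branch:
U = √(4T_v/π) = 0.4552

U ≈ 45.5 %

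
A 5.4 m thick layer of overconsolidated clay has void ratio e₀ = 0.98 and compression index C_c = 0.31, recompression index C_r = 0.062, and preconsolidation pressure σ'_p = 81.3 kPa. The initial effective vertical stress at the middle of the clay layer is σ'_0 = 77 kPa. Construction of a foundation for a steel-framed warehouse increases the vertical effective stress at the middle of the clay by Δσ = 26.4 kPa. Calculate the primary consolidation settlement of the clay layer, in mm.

Final effective stress: σ'_f = 77 + 26.4 = 103.4 kPa.
σ'_f = 103.4 > σ'_p = 81.3 kPa, so the stress path crosses the preconsolidation pressure — recompression up to σ'_p, then virgin compression beyond:
S_c = H/(1+e₀)·[C_r·log₁₀(σ'_p/σ'_0) + C_c·log₁₀(σ'_f/σ'_p)]
    = 5.4/1.98 × [0.062×log₁₀(81.3/77) + 0.31×log₁₀(103.4/81.3)]
    = 2.7273 × [0.0014632 + 0.032373] = 0.09228 m

S_c ≈ 92.3 mm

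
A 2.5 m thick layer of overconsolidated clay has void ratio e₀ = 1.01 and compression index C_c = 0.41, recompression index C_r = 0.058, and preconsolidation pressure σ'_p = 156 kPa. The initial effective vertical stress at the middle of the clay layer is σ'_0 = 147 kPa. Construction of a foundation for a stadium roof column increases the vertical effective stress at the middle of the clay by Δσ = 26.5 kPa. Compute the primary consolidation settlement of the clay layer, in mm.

Final effective stress: σ'_f = 147 + 26.5 = 173.5 kPa.
σ'_f = 173.5 > σ'_p = 156 kPa, so the stress path crosses the preconsolidation pressure — recompression up to σ'_p, then virgin compression beyond:
S_c = H/(1+e₀)·[C_r·log₁₀(σ'_p/σ'_0) + C_c·log₁₀(σ'_f/σ'_p)]
    = 2.5/2.01 × [0.058×log₁₀(156/147) + 0.41×log₁₀(173.5/156)]
    = 1.2438 × [0.0014968 + 0.018932] = 0.02541 m

S_c ≈ 25.4 mm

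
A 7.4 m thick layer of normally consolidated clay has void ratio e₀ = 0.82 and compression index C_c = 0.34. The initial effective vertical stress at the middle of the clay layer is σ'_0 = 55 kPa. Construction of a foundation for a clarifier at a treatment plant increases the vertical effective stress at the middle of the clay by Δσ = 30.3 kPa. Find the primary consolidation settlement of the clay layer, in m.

Final effective stress: σ'_f = σ'_0 + Δσ = 55 + 30.3 = 85.3 kPa.
Normally consolidated clay, so the full stress increment lies on the virgin compression line:
S_c = C_c·H/(1+e₀)·log₁₀(σ'_f/σ'_0) = 0.34×7.4/(1+0.82)×log₁₀(85.3/55)
    = 1.3824 × 0.19059 = 0.2635 m

S_c ≈ 0.263 m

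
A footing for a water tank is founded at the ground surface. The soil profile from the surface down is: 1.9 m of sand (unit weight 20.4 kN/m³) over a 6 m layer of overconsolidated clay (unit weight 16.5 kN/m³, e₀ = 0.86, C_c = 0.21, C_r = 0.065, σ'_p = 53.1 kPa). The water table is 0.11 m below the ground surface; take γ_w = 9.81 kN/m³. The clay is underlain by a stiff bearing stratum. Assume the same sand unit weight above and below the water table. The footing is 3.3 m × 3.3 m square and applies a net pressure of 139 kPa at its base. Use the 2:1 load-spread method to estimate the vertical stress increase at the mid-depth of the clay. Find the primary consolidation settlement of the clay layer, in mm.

Mid-depth of clay below the ground surface: z = 1.9 + 6/2 = 4.9 m.
Total vertical stress at mid-clay: σ_v = 20.4×1.9 + 16.5×3 = 88.26 kPa.
Pore pressure: u = 9.81×(4.9 − 0.11) = 46.99 kPa.
Initial effective stress: σ'_0 = σ_v − u = 88.26 − 46.99 = 41.27 kPa.
Stress increase at mid-clay by the 2:1 spreading method:
Δσ = qBL/((B+z)(L+z)) = 139×3.3×3.3/((3.3+4.9)(3.3+4.9)) = 22.512 kPa
Final effective stress: σ'_f = 41.27 + 22.512 = 63.782 kPa.
σ'_f = 63.782 > σ'_p = 53.1 kPa, so the stress path crosses the preconsolidation pressure — recompression up to σ'_p, then virgin compression beyond:
S_c = H/(1+e₀)·[C_r·log₁₀(σ'_p/σ'_0) + C_c·log₁₀(σ'_f/σ'_p)]
    = 6/1.86 × [0.065×log₁₀(53.1/41.27) + 0.21×log₁₀(63.782/53.1)]
    = 3.2258 × [0.0071149 + 0.016717] = 0.07688 m

S_c ≈ 76.9 mm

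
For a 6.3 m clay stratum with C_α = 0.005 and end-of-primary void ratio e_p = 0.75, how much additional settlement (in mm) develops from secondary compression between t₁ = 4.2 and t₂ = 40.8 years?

S_s ≈ 17.8 mm

Secondary compression: S_s = C_α·H/(1+e_p)·log₁₀(t₂/t₁)
S_s = 0.005×6.3/(1+0.75)×log₁₀(40.8/4.2)
    = 0.018 × 0.9874 = 0.01777 m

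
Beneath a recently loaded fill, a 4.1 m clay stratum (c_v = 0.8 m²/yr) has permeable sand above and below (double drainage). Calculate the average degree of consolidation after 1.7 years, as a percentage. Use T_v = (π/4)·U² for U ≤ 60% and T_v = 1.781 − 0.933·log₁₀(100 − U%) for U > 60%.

Drainage path length: H_d = H/2 = 2.05 m (double drainage).
T_v = c_v·t/H_d² = 0.8×1.7/2.05² = 0.32362.
T_v = 0.32362 corresponds to the U > 60% branch:
U = 1 − 10^((1.781 − T_v)/0.933)/100 = 0.6352

U ≈ 63.5 %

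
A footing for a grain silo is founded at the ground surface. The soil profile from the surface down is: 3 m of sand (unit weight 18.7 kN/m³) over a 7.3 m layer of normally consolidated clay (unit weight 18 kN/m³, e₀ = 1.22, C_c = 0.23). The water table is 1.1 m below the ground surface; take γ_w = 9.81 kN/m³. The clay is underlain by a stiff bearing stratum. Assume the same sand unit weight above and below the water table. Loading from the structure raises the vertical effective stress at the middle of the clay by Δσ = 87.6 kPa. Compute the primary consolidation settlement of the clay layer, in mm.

S_c ≈ 274 mm

Mid-depth of clay below the ground surface: z = 3 + 7.3/2 = 6.65 m.
Total vertical stress at mid-clay: σ_v = 18.7×3 + 18×3.65 = 121.8 kPa.
Pore pressure: u = 9.81×(6.65 − 1.1) = 54.446 kPa.
Initial effective stress: σ'_0 = σ_v − u = 121.8 − 54.446 = 67.354 kPa.
Final effective stress: σ'_f = σ'_0 + Δσ = 67.354 + 87.6 = 154.95 kPa.
Normally consolidated clay, so the full stress increment lies on the virgin compression line:
S_c = C_c·H/(1+e₀)·log₁₀(σ'_f/σ'_0) = 0.23×7.3/(1+1.22)×log₁₀(154.95/67.354)
    = 0.75631 × 0.36183 = 0.2737 m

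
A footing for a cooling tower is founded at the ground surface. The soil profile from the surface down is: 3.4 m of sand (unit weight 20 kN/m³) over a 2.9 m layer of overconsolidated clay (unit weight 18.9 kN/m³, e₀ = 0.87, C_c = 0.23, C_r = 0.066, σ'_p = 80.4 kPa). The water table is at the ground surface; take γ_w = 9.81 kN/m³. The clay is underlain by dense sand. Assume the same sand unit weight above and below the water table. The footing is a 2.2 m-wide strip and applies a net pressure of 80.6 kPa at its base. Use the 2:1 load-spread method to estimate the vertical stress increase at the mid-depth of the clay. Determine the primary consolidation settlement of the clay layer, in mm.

S_c ≈ 18.8 mm

Mid-depth of clay below the ground surface: z = 3.4 + 2.9/2 = 4.85 m.
Total vertical stress at mid-clay: σ_v = 20×3.4 + 18.9×1.45 = 95.405 kPa.
Pore pressure: u = 9.81×(4.85 − 0) = 47.578 kPa.
Initial effective stress: σ'_0 = σ_v − u = 95.405 − 47.578 = 47.827 kPa.
Stress increase at mid-clay by the 2:1 spreading method:
Δσ = qB/(B+z) = 80.6×2.2/(2.2+4.85) = 25.152 kPa
Final effective stress: σ'_f = 47.827 + 25.152 = 72.979 kPa.
σ'_f = 72.979 ≤ σ'_p = 80.4 kPa, so the clay remains overconsolidated and only the recompression index applies:
S_c = C_r·H/(1+e₀)·log₁₀(σ'_f/σ'_0) = 0.066×2.9/1.87×log₁₀(72.979/47.827)
    = 0.10235 × 0.18352 = 0.01878 m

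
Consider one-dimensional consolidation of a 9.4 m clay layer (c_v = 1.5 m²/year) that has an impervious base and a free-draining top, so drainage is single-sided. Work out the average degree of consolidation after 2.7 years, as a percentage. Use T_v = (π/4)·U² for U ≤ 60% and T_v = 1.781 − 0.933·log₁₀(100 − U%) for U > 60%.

Drainage path length: H_d = H = 9.4 m (single drainage).
T_v = c_v·t/H_d² = 1.5×2.7/9.4² = 0.045835.
T_v = 0.045835 corresponds to the U ≤ 60% branch:
U = √(4T_v/π) = 0.2416

U ≈ 24.2 %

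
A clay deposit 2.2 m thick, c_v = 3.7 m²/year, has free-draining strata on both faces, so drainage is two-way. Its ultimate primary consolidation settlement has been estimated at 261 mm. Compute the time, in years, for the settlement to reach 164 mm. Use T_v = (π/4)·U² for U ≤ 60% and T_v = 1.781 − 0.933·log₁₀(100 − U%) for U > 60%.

t ≈ 0.103 years

Drainage path length: H_d = H/2 = 1.1 m (double drainage).
U = S(t)/S_ult = 164/261 = 0.6284.
U > 60%: T_v = 1.781 − 0.933·log₁₀(100 − 62.835) = 0.31607.
t = T_v·H_d²/c_v = 0.31607×1.1²/3.7 = 0.1034 years.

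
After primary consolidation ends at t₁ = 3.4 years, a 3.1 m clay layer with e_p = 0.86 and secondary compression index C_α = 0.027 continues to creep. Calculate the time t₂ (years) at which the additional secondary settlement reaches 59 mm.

t₂ ≈ 69.6 years

S_s = C_α·H/(1+e_p)·log₁₀(t₂/t₁) ⇒ log₁₀(t₂/t₁) = S_s·(1+e_p)/(C_α·H).
log₁₀(t₂/t₁) = 0.059 × (1+0.86) / (0.027×3.1) = 1.311
t₂ = t₁ × 10^1.311 = 3.4 × 20.47 = 69.6 years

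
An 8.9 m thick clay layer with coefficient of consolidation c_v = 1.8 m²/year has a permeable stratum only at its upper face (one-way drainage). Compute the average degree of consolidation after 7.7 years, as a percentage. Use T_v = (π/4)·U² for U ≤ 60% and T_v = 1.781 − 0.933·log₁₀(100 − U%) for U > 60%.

U ≈ 47.2 %

Drainage path length: H_d = H = 8.9 m (single drainage).
T_v = c_v·t/H_d² = 1.8×7.7/8.9² = 0.17498.
T_v = 0.17498 corresponds to the U ≤ 60% branch:
U = √(4T_v/π) = 0.472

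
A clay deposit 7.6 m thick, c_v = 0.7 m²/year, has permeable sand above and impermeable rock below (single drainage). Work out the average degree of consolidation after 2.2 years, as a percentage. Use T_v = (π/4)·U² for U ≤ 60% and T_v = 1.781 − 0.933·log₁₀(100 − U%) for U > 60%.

U ≈ 18.4 %

Drainage path length: H_d = H = 7.6 m (single drainage).
T_v = c_v·t/H_d² = 0.7×2.2/7.6² = 0.026662.
T_v = 0.026662 corresponds to the U ≤ 60% branch:
U = √(4T_v/π) = 0.1842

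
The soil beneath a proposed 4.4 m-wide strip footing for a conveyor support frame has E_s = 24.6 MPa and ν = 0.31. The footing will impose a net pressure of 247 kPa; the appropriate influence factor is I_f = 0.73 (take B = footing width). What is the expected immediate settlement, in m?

S_e ≈ 0.0292 m

Immediate (elastic) settlement: S_e = q·B·(1−ν²)/E_s · I_f.
E_s = 24.6 MPa = 24600 kPa.
S_e = 247 × 4.4 × (1 − 0.31²) / 24600 × 0.73
    = 247 × 4.4 × 0.9039 / 24600 × 0.73
    = 0.02915 m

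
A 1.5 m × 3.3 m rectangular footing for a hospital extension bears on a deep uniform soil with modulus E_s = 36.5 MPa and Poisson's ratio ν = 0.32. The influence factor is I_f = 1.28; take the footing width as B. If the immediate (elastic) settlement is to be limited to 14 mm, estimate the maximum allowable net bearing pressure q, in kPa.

q ≈ 297 kPa

E_s = 36.5 MPa = 36500 kPa.
S_e = q·B·(1−ν²)/E_s · I_f  ⇒  q = S_e·E_s / (B·(1−ν²)·I_f).
q = 0.014 × 36500 / (1.5 × 0.8976 × 1.28) = 296.5 kPa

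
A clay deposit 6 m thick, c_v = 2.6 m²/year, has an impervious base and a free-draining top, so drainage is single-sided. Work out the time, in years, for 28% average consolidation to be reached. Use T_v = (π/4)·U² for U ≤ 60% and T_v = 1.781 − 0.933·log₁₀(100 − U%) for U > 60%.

Drainage path length: H_d = H = 6 m (single drainage).
U ≤ 60%: T_v = (π/4)·U² = (π/4)×0.28² = 0.061575.
t = T_v·H_d²/c_v = 0.061575×6²/2.6 = 0.8526 years.

t ≈ 0.853 years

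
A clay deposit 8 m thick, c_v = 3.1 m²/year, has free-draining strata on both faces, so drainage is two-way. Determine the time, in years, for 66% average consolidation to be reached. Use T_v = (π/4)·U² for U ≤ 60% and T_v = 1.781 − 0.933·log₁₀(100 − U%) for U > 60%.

t ≈ 1.82 years

Drainage path length: H_d = H/2 = 4 m (double drainage).
U > 60%: T_v = 1.781 − 0.933·log₁₀(100 − 66) = 0.35213.
t = T_v·H_d²/c_v = 0.35213×4²/3.1 = 1.817 years.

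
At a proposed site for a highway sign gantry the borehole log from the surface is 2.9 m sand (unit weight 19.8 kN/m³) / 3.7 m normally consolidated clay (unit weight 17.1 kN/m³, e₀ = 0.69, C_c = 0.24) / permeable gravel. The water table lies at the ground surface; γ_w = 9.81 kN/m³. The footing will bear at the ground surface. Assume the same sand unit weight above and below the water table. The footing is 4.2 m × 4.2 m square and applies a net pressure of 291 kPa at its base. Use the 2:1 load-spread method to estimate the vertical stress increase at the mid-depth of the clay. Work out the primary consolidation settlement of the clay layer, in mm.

Mid-depth of clay below the ground surface: z = 2.9 + 3.7/2 = 4.75 m.
Total vertical stress at mid-clay: σ_v = 19.8×2.9 + 17.1×1.85 = 89.055 kPa.
Pore pressure: u = 9.81×(4.75 − 0) = 46.598 kPa.
Initial effective stress: σ'_0 = σ_v − u = 89.055 − 46.598 = 42.457 kPa.
Stress increase at mid-clay by the 2:1 spreading method:
Δσ = qBL/((B+z)(L+z)) = 291×4.2×4.2/((4.2+4.75)(4.2+4.75)) = 64.083 kPa
Final effective stress: σ'_f = σ'_0 + Δσ = 42.457 + 64.083 = 106.54 kPa.
Normally consolidated clay, so the full stress increment lies on the virgin compression line:
S_c = C_c·H/(1+e₀)·log₁₀(σ'_f/σ'_0) = 0.24×3.7/(1+0.69)×log₁₀(106.54/42.457)
    = 0.52544 × 0.39956 = 0.2099 m

S_c ≈ 210 mm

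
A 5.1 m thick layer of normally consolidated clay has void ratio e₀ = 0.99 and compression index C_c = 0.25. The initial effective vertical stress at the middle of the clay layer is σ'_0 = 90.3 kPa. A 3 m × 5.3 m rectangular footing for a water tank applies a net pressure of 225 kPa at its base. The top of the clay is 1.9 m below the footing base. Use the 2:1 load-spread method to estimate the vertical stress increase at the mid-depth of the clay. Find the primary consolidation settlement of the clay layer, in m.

Mid-depth of clay below the footing base: z = 1.9 + 5.1/2 = 4.45 m.
Stress increase at mid-clay by the 2:1 spreading method:
Δσ = qBL/((B+z)(L+z)) = 225×3×5.3/((3+4.45)(5.3+4.45)) = 49.251 kPa
Final effective stress: σ'_f = σ'_0 + Δσ = 90.3 + 49.251 = 139.55 kPa.
Normally consolidated clay, so the full stress increment lies on the virgin compression line:
S_c = C_c·H/(1+e₀)·log₁₀(σ'_f/σ'_0) = 0.25×5.1/(1+0.99)×log₁₀(139.55/90.3)
    = 0.6407 × 0.18904 = 0.1211 m

S_c ≈ 0.121 m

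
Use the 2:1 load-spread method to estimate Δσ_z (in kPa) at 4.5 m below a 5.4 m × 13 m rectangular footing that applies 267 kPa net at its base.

Δσ_z ≈ 108 kPa

By the 2:1 method the load spreads at 1 horizontal : 2 vertical, so at depth z the loaded area has grown by z in each plan dimension:
Δσ = qBL/((B+z)(L+z)) = 267×5.4×13/((5.4+4.5)(13+4.5)) = 108.19 kPa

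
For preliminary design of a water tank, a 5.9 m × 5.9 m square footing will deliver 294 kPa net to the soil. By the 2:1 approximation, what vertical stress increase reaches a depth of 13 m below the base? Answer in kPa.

Δσ_z ≈ 28.6 kPa

By the 2:1 method the load spreads at 1 horizontal : 2 vertical, so at depth z the loaded area has grown by z in each plan dimension:
Δσ = qBL/((B+z)(L+z)) = 294×5.9×5.9/((5.9+13)(5.9+13)) = 28.65 kPa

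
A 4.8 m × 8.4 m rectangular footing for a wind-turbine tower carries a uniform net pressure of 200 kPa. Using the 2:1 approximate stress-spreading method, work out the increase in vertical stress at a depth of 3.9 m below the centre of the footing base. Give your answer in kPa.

By the 2:1 method the load spreads at 1 horizontal : 2 vertical, so at depth z the loaded area has grown by z in each plan dimension:
Δσ = qBL/((B+z)(L+z)) = 200×4.8×8.4/((4.8+3.9)(8.4+3.9)) = 75.357 kPa

Δσ_z ≈ 75.4 kPa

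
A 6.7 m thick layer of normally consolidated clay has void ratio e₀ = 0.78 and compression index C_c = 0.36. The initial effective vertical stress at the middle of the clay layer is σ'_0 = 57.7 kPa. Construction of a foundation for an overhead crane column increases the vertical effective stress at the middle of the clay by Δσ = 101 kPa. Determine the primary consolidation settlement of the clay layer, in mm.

Final effective stress: σ'_f = σ'_0 + Δσ = 57.7 + 101 = 158.7 kPa.
Normally consolidated clay, so the full stress increment lies on the virgin compression line:
S_c = C_c·H/(1+e₀)·log₁₀(σ'_f/σ'_0) = 0.36×6.7/(1+0.78)×log₁₀(158.7/57.7)
    = 1.3551 × 0.4394 = 0.5954 m

S_c ≈ 595 mm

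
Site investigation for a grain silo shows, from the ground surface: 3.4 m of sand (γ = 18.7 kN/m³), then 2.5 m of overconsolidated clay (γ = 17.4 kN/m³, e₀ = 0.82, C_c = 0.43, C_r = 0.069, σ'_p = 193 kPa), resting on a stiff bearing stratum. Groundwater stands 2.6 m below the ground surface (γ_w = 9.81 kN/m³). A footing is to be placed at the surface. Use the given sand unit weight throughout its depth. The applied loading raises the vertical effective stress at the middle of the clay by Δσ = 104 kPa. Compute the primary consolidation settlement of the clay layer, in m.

S_c ≈ 0.0392 m

Mid-depth of clay below the ground surface: z = 3.4 + 2.5/2 = 4.65 m.
Total vertical stress at mid-clay: σ_v = 18.7×3.4 + 17.4×1.25 = 85.33 kPa.
Pore pressure: u = 9.81×(4.65 − 2.6) = 20.11 kPa.
Initial effective stress: σ'_0 = σ_v − u = 85.33 − 20.11 = 65.22 kPa.
Final effective stress: σ'_f = 65.22 + 104 = 169.22 kPa.
σ'_f = 169.22 ≤ σ'_p = 193 kPa, so the clay remains overconsolidated and only the recompression index applies:
S_c = C_r·H/(1+e₀)·log₁₀(σ'_f/σ'_0) = 0.069×2.5/1.82×log₁₀(169.22/65.22)
    = 0.094778 × 0.41407 = 0.03924 m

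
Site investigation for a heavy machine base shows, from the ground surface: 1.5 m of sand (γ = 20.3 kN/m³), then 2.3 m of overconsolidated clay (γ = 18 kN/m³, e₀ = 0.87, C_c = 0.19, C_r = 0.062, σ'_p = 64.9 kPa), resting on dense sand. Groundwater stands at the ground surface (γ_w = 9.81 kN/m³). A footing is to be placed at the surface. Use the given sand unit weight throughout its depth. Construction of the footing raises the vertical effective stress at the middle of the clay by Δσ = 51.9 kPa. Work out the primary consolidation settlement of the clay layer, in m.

S_c ≈ 0.0488 m

Mid-depth of clay below the ground surface: z = 1.5 + 2.3/2 = 2.65 m.
Total vertical stress at mid-clay: σ_v = 20.3×1.5 + 18×1.15 = 51.15 kPa.
Pore pressure: u = 9.81×(2.65 − 0) = 25.997 kPa.
Initial effective stress: σ'_0 = σ_v − u = 51.15 − 25.997 = 25.153 kPa.
Final effective stress: σ'_f = 25.153 + 51.9 = 77.053 kPa.
σ'_f = 77.053 > σ'_p = 64.9 kPa, so the stress path crosses the preconsolidation pressure — recompression up to σ'_p, then virgin compression beyond:
S_c = H/(1+e₀)·[C_r·log₁₀(σ'_p/σ'_0) + C_c·log₁₀(σ'_f/σ'_p)]
    = 2.3/1.87 × [0.062×log₁₀(64.9/25.153) + 0.19×log₁₀(77.053/64.9)]
    = 1.2299 × [0.025523 + 0.014164] = 0.04881 m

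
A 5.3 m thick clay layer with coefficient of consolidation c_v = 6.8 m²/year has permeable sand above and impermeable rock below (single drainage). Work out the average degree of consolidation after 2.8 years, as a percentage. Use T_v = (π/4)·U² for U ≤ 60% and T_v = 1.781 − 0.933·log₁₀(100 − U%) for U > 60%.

Drainage path length: H_d = H = 5.3 m (single drainage).
T_v = c_v·t/H_d² = 6.8×2.8/5.3² = 0.67782.
T_v = 0.67782 corresponds to the U > 60% branch:
U = 1 − 10^((1.781 − T_v)/0.933)/100 = 0.8478

U ≈ 84.8 %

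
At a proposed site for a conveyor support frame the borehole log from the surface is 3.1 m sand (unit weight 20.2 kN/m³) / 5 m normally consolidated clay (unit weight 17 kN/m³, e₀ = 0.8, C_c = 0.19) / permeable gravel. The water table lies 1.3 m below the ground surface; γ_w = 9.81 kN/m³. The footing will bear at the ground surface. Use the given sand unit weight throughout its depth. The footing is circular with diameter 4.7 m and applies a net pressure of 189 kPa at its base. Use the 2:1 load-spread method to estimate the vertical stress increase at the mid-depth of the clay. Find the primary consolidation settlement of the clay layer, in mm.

Mid-depth of clay below the ground surface: z = 3.1 + 5/2 = 5.6 m.
Total vertical stress at mid-clay: σ_v = 20.2×3.1 + 17×2.5 = 105.12 kPa.
Pore pressure: u = 9.81×(5.6 − 1.3) = 42.183 kPa.
Initial effective stress: σ'_0 = σ_v − u = 105.12 − 42.183 = 62.937 kPa.
Stress increase at mid-clay by the 2:1 spreading method:
Δσ ≈ qD²/(D+z)² = 189×4.7²/(4.7+5.6)² = 39.353 kPa
Final effective stress: σ'_f = σ'_0 + Δσ = 62.937 + 39.353 = 102.29 kPa.
Normally consolidated clay, so the full stress increment lies on the virgin compression line:
S_c = C_c·H/(1+e₀)·log₁₀(σ'_f/σ'_0) = 0.19×5/(1+0.8)×log₁₀(102.29/62.937)
    = 0.52778 × 0.21093 = 0.1113 m

S_c ≈ 111 mm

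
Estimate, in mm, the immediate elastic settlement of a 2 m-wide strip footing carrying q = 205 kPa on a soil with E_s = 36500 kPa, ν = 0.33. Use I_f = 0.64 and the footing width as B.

S_e ≈ 6.41 mm

Immediate (elastic) settlement: S_e = q·B·(1−ν²)/E_s · I_f.
S_e = 205 × 2 × (1 − 0.33²) / 36500 × 0.64
    = 205 × 2 × 0.8911 / 36500 × 0.64
    = 0.006406 m = 6.406 mm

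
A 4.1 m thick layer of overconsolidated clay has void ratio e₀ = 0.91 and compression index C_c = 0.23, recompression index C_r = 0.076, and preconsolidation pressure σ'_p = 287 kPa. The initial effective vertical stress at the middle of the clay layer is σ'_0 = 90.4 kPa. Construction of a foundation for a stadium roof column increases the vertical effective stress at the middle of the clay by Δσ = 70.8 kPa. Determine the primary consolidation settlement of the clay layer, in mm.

Final effective stress: σ'_f = 90.4 + 70.8 = 161.2 kPa.
σ'_f = 161.2 ≤ σ'_p = 287 kPa, so the clay remains overconsolidated and only the recompression index applies:
S_c = C_r·H/(1+e₀)·log₁₀(σ'_f/σ'_0) = 0.076×4.1/1.91×log₁₀(161.2/90.4)
    = 0.16314 × 0.2512 = 0.04098 m

S_c ≈ 41 mm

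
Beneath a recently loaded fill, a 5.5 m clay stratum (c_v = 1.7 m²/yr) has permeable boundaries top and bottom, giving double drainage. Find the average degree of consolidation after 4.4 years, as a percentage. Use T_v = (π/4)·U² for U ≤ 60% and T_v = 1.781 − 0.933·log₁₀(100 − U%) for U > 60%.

U ≈ 92.9 %

Drainage path length: H_d = H/2 = 2.75 m (double drainage).
T_v = c_v·t/H_d² = 1.7×4.4/2.75² = 0.98909.
T_v = 0.98909 corresponds to the U > 60% branch:
U = 1 − 10^((1.781 − T_v)/0.933)/100 = 0.9294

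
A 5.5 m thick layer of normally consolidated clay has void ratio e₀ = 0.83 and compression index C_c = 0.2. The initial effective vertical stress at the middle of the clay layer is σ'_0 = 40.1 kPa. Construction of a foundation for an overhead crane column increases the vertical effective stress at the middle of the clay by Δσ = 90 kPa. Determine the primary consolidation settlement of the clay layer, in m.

S_c ≈ 0.307 m

Final effective stress: σ'_f = σ'_0 + Δσ = 40.1 + 90 = 130.1 kPa.
Normally consolidated clay, so the full stress increment lies on the virgin compression line:
S_c = C_c·H/(1+e₀)·log₁₀(σ'_f/σ'_0) = 0.2×5.5/(1+0.83)×log₁₀(130.1/40.1)
    = 0.60109 × 0.51113 = 0.3072 m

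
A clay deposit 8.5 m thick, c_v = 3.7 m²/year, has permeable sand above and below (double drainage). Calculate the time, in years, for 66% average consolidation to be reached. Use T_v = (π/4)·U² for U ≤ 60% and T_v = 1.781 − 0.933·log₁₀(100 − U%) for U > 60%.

Drainage path length: H_d = H/2 = 4.25 m (double drainage).
U > 60%: T_v = 1.781 − 0.933·log₁₀(100 − 66) = 0.35213.
t = T_v·H_d²/c_v = 0.35213×4.25²/3.7 = 1.719 years.

t ≈ 1.72 years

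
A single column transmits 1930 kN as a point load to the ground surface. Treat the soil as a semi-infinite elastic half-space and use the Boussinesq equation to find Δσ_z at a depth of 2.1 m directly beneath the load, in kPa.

Δσ_z ≈ 209 kPa

Boussinesq vertical stress below a point load on an elastic half-space:
Δσ_z = 3P/(2πz²) · [1 + (r/z)²]^(−5/2)
r/z = 0/2.1 = 0; [1+(r/z)²]^(−5/2) = 1.
Δσ_z = 3×1930/(2π×2.1²) × 1 = 208.96 × 1 = 209 kPa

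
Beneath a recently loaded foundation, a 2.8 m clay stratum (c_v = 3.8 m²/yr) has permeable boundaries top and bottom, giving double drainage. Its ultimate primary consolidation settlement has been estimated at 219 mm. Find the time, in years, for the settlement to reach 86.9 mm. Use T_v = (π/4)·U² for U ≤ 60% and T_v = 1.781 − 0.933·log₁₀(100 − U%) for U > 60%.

t ≈ 0.0638 years

Drainage path length: H_d = H/2 = 1.4 m (double drainage).
U = S(t)/S_ult = 86.9/219 = 0.3968.
U ≤ 60%: T_v = (π/4)·U² = (π/4)×0.3968² = 0.12366.
t = T_v·H_d²/c_v = 0.12366×1.4²/3.8 = 0.06378 years.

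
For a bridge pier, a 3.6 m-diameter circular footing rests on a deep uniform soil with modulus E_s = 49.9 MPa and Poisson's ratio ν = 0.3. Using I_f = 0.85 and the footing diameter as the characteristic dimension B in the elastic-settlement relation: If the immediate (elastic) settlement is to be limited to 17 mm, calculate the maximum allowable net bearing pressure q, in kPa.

q ≈ 305 kPa

E_s = 49.9 MPa = 49900 kPa.
S_e = q·B·(1−ν²)/E_s · I_f  ⇒  q = S_e·E_s / (B·(1−ν²)·I_f).
q = 0.017 × 49900 / (3.6 × 0.91 × 0.85) = 304.6 kPa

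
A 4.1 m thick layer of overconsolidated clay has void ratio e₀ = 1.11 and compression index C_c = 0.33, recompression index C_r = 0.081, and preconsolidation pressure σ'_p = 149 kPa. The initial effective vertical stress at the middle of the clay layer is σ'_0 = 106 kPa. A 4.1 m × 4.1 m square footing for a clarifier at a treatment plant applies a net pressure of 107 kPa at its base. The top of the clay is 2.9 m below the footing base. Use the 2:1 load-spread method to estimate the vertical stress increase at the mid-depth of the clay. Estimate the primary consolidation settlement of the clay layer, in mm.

Mid-depth of clay below the footing base: z = 2.9 + 4.1/2 = 4.95 m.
Stress increase at mid-clay by the 2:1 spreading method:
Δσ = qBL/((B+z)(L+z)) = 107×4.1×4.1/((4.1+4.95)(4.1+4.95)) = 21.961 kPa
Final effective stress: σ'_f = 106 + 21.961 = 127.96 kPa.
σ'_f = 127.96 ≤ σ'_p = 149 kPa, so the clay remains overconsolidated and only the recompression index applies:
S_c = C_r·H/(1+e₀)·log₁₀(σ'_f/σ'_0) = 0.081×4.1/2.11×log₁₀(127.96/106)
    = 0.15739 × 0.081768 = 0.01287 m

S_c ≈ 12.9 mm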